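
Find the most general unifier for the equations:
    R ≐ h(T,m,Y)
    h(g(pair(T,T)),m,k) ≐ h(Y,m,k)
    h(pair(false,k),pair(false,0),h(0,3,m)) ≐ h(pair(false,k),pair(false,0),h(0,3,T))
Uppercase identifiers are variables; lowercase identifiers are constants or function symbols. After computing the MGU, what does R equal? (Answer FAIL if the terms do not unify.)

Bind R := h(T,m,Y); no other remaining equation mentions R.
Decompose h/3: g(pair(T,T)) ≐ Y,  m ≐ m,  k ≐ k.
Bind Y := g(pair(T,T)); no other remaining equation mentions Y. Substituting into the earlier binding gives R := h(T,m,g(pair(T,T))).
Delete trivial equation m ≐ m.
Delete trivial equation k ≐ k.
Decompose h/3: pair(false,k) ≐ pair(false,k),  pair(false,0) ≐ pair(false,0),  h(0,3,m) ≐ h(0,3,T).
Delete trivial equation pair(false,k) ≐ pair(false,k).
Delete trivial equation pair(false,0) ≐ pair(false,0).
Decompose h/3: 0 ≐ 0,  3 ≐ 3,  m ≐ T.
Delete trivial equation 0 ≐ 0.
Delete trivial equation 3 ≐ 3.
Bind T := m. Substituting into the earlier bindings gives R := h(m,m,g(pair(m,m))), Y := g(pair(m,m)).
MGU = { R := h(m,m,g(pair(m,m))), Y := g(pair(m,m)), T := m }, so R := h(m,m,g(pair(m,m))).

h(m,m,g(pair(m,m)))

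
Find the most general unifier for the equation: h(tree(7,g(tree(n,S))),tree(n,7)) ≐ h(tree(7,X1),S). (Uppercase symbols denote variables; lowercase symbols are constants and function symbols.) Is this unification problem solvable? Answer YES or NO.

YES

Decompose h/2: tree(7,g(tree(n,S))) ≐ tree(7,X1),  tree(n,7) ≐ S.
Decompose tree/2: 7 ≐ 7,  g(tree(n,S)) ≐ X1.
Delete trivial equation 7 ≐ 7.
Bind X1 := g(tree(n,S)); no other remaining equation mentions X1.
Bind S := tree(n,7). Substituting into the earlier binding gives X1 := g(tree(n,tree(n,7))).
No equations remain and no clash or occurs-check failure arose, so a unifier exists.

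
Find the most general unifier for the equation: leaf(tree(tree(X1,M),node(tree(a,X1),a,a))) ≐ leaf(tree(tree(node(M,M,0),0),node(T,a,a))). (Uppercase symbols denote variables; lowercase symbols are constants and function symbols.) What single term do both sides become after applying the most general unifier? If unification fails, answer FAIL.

Decompose leaf/1: tree(tree(X1,M),node(tree(a,X1),a,a)) ≐ tree(tree(node(M,M,0),0),node(T,a,a)).
Decompose tree/2: tree(X1,M) ≐ tree(node(M,M,0),0),  node(tree(a,X1),a,a) ≐ node(T,a,a).
Decompose tree/2: X1 ≐ node(M,M,0),  M ≐ 0.
Bind X1 := node(M,M,0); substituting into the one remaining equation that mentions X1 gives: node(tree(a,node(M,M,0)),a,a) ≐ node(T,a,a).
Bind M := 0; substituting into the remaining equation gives: node(tree(a,node(0,0,0)),a,a) ≐ node(T,a,a). Substituting into the earlier binding gives X1 := node(0,0,0).
Decompose node/3: tree(a,node(0,0,0)) ≐ T,  a ≐ a,  a ≐ a.
Bind T := tree(a,node(0,0,0)); no other remaining equation mentions T.
Delete trivial equation a ≐ a.
Delete trivial equation a ≐ a.
Applying the MGU to either side gives leaf(tree(tree(node(0,0,0),0),node(tree(a,node(0,0,0)),a,a))).

leaf(tree(tree(node(0,0,0),0),node(tree(a,node(0,0,0)),a,a)))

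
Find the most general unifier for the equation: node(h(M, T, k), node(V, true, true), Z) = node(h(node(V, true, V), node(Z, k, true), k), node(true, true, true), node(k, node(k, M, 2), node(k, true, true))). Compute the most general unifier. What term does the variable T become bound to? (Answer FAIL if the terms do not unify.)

node(node(k, node(k, node(true, true, true), 2), node(k, true, true)), k, true)

Decompose node/3: h(M, T, k) = h(node(V, true, V), node(Z, k, true), k),  node(V, true, true) = node(true, true, true),  Z = node(k, node(k, M, 2), node(k, true, true)).
Decompose h/3: M = node(V, true, V),  T = node(Z, k, true),  k = k.
Bind M := node(V, true, V); substituting into the one remaining equation that mentions M gives: Z = node(k, node(k, node(V, true, V), 2), node(k, true, true)).
Bind T := node(Z, k, true); no other remaining equation mentions T.
Delete trivial equation k = k.
Decompose node/3: V = true,  true = true,  true = true.
Bind V := true; substituting into the one remaining equation that mentions V gives: Z = node(k, node(k, node(true, true, true), 2), node(k, true, true)). Substituting into the earlier binding gives M := node(true, true, true).
Delete trivial equation true = true.
Delete trivial equation true = true.
Bind Z := node(k, node(k, node(true, true, true), 2), node(k, true, true)). Substituting into the earlier binding gives T := node(node(k, node(k, node(true, true, true), 2), node(k, true, true)), k, true).
MGU = { M ↦ node(true, true, true), T ↦ node(node(k, node(k, node(true, true, true), 2), node(k, true, true)), k, true), V ↦ true, Z ↦ node(k, node(k, node(true, true, true), 2), node(k, true, true)) }, so T ↦ node(node(k, node(k, node(true, true, true), 2), node(k, true, true)), k, true).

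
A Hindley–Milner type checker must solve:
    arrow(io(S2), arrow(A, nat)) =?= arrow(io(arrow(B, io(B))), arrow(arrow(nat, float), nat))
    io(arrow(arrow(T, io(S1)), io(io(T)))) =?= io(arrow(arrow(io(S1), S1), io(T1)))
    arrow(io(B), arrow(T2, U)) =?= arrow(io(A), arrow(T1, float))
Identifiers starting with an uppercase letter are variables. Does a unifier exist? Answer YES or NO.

NO

Decompose arrow/2: io(S2) =?= io(arrow(B, io(B))),  arrow(A, nat) =?= arrow(arrow(nat, float), nat).
Decompose io/1: S2 =?= arrow(B, io(B)).
Bind S2 := arrow(B, io(B)); no other remaining equation mentions S2.
Decompose arrow/2: A =?= arrow(nat, float),  nat =?= nat.
Bind A := arrow(nat, float); substituting into the one remaining equation that mentions A gives: arrow(io(B), arrow(T2, U)) =?= arrow(io(arrow(nat, float)), arrow(T1, float)).
Delete trivial equation nat =?= nat.
Decompose io/1: arrow(arrow(T, io(S1)), io(io(T))) =?= arrow(arrow(io(S1), S1), io(T1)).
Decompose arrow/2: arrow(T, io(S1)) =?= arrow(io(S1), S1),  io(io(T)) =?= io(T1).
Decompose arrow/2: T =?= io(S1),  io(S1) =?= S1.
Bind T := io(S1); substituting into the one remaining equation that mentions T gives: io(io(io(S1))) =?= io(T1).
Occurs check fails: S1 occurs in io(S1); the equation S1 =?= io(S1) has no finite solution.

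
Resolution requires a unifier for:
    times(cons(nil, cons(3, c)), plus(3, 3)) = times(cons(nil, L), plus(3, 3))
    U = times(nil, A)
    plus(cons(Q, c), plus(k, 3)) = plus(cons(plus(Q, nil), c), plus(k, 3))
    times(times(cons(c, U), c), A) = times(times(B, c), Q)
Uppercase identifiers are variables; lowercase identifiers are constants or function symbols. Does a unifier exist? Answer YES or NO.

NO

Decompose times/2: cons(nil, cons(3, c)) = cons(nil, L),  plus(3, 3) = plus(3, 3).
Decompose cons/2: nil = nil,  cons(3, c) = L.
Delete trivial equation nil = nil.
Bind L := cons(3, c); no other remaining equation mentions L.
Delete trivial equation plus(3, 3) = plus(3, 3).
Bind U := times(nil, A); substituting into the one remaining equation that mentions U gives: times(times(cons(c, times(nil, A)), c), A) = times(times(B, c), Q).
Decompose plus/2: cons(Q, c) = cons(plus(Q, nil), c),  plus(k, 3) = plus(k, 3).
Decompose cons/2: Q = plus(Q, nil),  c = c.
Occurs check fails: Q occurs in plus(Q, nil); the equation Q = plus(Q, nil) has no finite solution.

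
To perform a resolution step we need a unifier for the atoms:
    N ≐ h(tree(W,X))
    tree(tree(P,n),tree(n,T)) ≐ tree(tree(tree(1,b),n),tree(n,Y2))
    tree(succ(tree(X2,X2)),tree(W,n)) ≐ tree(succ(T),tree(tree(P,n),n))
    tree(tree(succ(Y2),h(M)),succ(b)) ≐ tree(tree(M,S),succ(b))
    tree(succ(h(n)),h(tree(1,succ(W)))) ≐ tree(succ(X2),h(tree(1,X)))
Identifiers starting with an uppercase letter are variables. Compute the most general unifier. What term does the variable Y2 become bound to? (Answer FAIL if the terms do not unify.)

Bind N := h(tree(W,X)); no other remaining equation mentions N.
Decompose tree/2: tree(P,n) ≐ tree(tree(1,b),n),  tree(n,T) ≐ tree(n,Y2).
Decompose tree/2: P ≐ tree(1,b),  n ≐ n.
Bind P := tree(1,b); substituting into the one remaining equation that mentions P gives: tree(succ(tree(X2,X2)),tree(W,n)) ≐ tree(succ(T),tree(tree(tree(1,b),n),n)).
Delete trivial equation n ≐ n.
Decompose tree/2: n ≐ n,  T ≐ Y2.
Delete trivial equation n ≐ n.
Bind T := Y2; substituting into the one remaining equation that mentions T gives: tree(succ(tree(X2,X2)),tree(W,n)) ≐ tree(succ(Y2),tree(tree(tree(1,b),n),n)).
Decompose tree/2: succ(tree(X2,X2)) ≐ succ(Y2),  tree(W,n) ≐ tree(tree(tree(1,b),n),n).
Decompose succ/1: tree(X2,X2) ≐ Y2.
Bind Y2 := tree(X2,X2); substituting into the one remaining equation that mentions Y2 gives: tree(tree(succ(tree(X2,X2)),h(M)),succ(b)) ≐ tree(tree(M,S),succ(b)). Substituting into the earlier binding gives T := tree(X2,X2).
Decompose tree/2: W ≐ tree(tree(1,b),n),  n ≐ n.
Bind W := tree(tree(1,b),n); substituting into the one remaining equation that mentions W gives: tree(succ(h(n)),h(tree(1,succ(tree(tree(1,b),n))))) ≐ tree(succ(X2),h(tree(1,X))). Substituting into the earlier binding gives N := h(tree(tree(tree(1,b),n),X)).
Delete trivial equation n ≐ n.
Decompose tree/2: tree(succ(tree(X2,X2)),h(M)) ≐ tree(M,S),  succ(b) ≐ succ(b).
Decompose tree/2: succ(tree(X2,X2)) ≐ M,  h(M) ≐ S.
Bind M := succ(tree(X2,X2)); substituting into the one remaining equation that mentions M gives: h(succ(tree(X2,X2))) ≐ S.
Bind S := h(succ(tree(X2,X2))); no other remaining equation mentions S.
Delete trivial equation succ(b) ≐ succ(b).
Decompose tree/2: succ(h(n)) ≐ succ(X2),  h(tree(1,succ(tree(tree(1,b),n)))) ≐ h(tree(1,X)).
Decompose succ/1: h(n) ≐ X2.
Bind X2 := h(n); no other remaining equation mentions X2. Substituting into the earlier bindings gives T := tree(h(n),h(n)), Y2 := tree(h(n),h(n)), M := succ(tree(h(n),h(n))), S := h(succ(tree(h(n),h(n)))).
Decompose h/1: tree(1,succ(tree(tree(1,b),n))) ≐ tree(1,X).
Decompose tree/2: 1 ≐ 1,  succ(tree(tree(1,b),n)) ≐ X.
Delete trivial equation 1 ≐ 1.
Bind X := succ(tree(tree(1,b),n)). Substituting into the earlier binding gives N := h(tree(tree(tree(1,b),n),succ(tree(tree(1,b),n)))).
MGU = { N -> h(tree(tree(tree(1,b),n),succ(tree(tree(1,b),n)))), P -> tree(1,b), T -> tree(h(n),h(n)), Y2 -> tree(h(n),h(n)), W -> tree(tree(1,b),n), M -> succ(tree(h(n),h(n))), S -> h(succ(tree(h(n),h(n)))), X2 -> h(n), X -> succ(tree(tree(1,b),n)) }, so Y2 -> tree(h(n),h(n)).

tree(h(n),h(n))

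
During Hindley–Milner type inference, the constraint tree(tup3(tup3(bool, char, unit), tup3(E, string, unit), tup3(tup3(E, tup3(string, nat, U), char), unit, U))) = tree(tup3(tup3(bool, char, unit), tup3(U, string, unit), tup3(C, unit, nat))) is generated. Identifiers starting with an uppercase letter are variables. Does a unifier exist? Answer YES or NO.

Decompose tree/1: tup3(tup3(bool, char, unit), tup3(E, string, unit), tup3(tup3(E, tup3(string, nat, U), char), unit, U)) = tup3(tup3(bool, char, unit), tup3(U, string, unit), tup3(C, unit, nat)).
Decompose tup3/3: tup3(bool, char, unit) = tup3(bool, char, unit),  tup3(E, string, unit) = tup3(U, string, unit),  tup3(tup3(E, tup3(string, nat, U), char), unit, U) = tup3(C, unit, nat).
Delete trivial equation tup3(bool, char, unit) = tup3(bool, char, unit).
Decompose tup3/3: E = U,  string = string,  unit = unit.
Bind E := U; substituting into the one remaining equation that mentions E gives: tup3(tup3(U, tup3(string, nat, U), char), unit, U) = tup3(C, unit, nat).
Delete trivial equation string = string.
Delete trivial equation unit = unit.
Decompose tup3/3: tup3(U, tup3(string, nat, U), char) = C,  unit = unit,  U = nat.
Bind C := tup3(U, tup3(string, nat, U), char); no other remaining equation mentions C.
Delete trivial equation unit = unit.
Bind U := nat. Substituting into the earlier bindings gives E := nat, C := tup3(nat, tup3(string, nat, nat), char).
No equations remain and no clash or occurs-check failure arose, so a unifier exists.

YES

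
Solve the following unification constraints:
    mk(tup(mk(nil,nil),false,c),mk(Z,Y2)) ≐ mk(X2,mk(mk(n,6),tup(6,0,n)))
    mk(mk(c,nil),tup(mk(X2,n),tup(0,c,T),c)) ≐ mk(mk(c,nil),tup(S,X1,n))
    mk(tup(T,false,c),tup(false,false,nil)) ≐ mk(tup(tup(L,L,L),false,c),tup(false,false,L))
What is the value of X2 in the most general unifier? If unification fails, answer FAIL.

Decompose mk/2: tup(mk(nil,nil),false,c) ≐ X2,  mk(Z,Y2) ≐ mk(mk(n,6),tup(6,0,n)).
Bind X2 := tup(mk(nil,nil),false,c); substituting into the one remaining equation that mentions X2 gives: mk(mk(c,nil),tup(mk(tup(mk(nil,nil),false,c),n),tup(0,c,T),c)) ≐ mk(mk(c,nil),tup(S,X1,n)).
Decompose mk/2: Z ≐ mk(n,6),  Y2 ≐ tup(6,0,n).
Bind Z := mk(n,6); no other remaining equation mentions Z.
Bind Y2 := tup(6,0,n); no other remaining equation mentions Y2.
Decompose mk/2: mk(c,nil) ≐ mk(c,nil),  tup(mk(tup(mk(nil,nil),false,c),n),tup(0,c,T),c) ≐ tup(S,X1,n).
Delete trivial equation mk(c,nil) ≐ mk(c,nil).
Decompose tup/3: mk(tup(mk(nil,nil),false,c),n) ≐ S,  tup(0,c,T) ≐ X1,  c ≐ n.
Bind S := mk(tup(mk(nil,nil),false,c),n); no other remaining equation mentions S.
Bind X1 := tup(0,c,T); no other remaining equation mentions X1.
Clash: constants c and n differ; no unifier exists.

FAIL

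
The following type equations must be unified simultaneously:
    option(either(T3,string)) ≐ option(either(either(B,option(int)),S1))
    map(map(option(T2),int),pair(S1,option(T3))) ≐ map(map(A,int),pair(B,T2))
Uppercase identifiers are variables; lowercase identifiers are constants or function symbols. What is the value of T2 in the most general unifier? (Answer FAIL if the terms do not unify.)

option(either(string,option(int)))

Decompose option/1: either(T3,string) ≐ either(either(B,option(int)),S1).
Decompose either/2: T3 ≐ either(B,option(int)),  string ≐ S1.
Bind T3 := either(B,option(int)); substituting into the one remaining equation that mentions T3 gives: map(map(option(T2),int),pair(S1,option(either(B,option(int))))) ≐ map(map(A,int),pair(B,T2)).
Bind S1 := string; substituting into the remaining equation gives: map(map(option(T2),int),pair(string,option(either(B,option(int))))) ≐ map(map(A,int),pair(B,T2)).
Decompose map/2: map(option(T2),int) ≐ map(A,int),  pair(string,option(either(B,option(int)))) ≐ pair(B,T2).
Decompose map/2: option(T2) ≐ A,  int ≐ int.
Bind A := option(T2); no other remaining equation mentions A.
Delete trivial equation int ≐ int.
Decompose pair/2: string ≐ B,  option(either(B,option(int))) ≐ T2.
Bind B := string; substituting into the remaining equation gives: option(either(string,option(int))) ≐ T2. Substituting into the earlier binding gives T3 := either(string,option(int)).
Bind T2 := option(either(string,option(int))). Substituting into the earlier binding gives A := option(option(either(string,option(int)))).
MGU = { T3 := either(string,option(int)), S1 := string, A := option(option(either(string,option(int)))), B := string, T2 := option(either(string,option(int))) }, so T2 := option(either(string,option(int))).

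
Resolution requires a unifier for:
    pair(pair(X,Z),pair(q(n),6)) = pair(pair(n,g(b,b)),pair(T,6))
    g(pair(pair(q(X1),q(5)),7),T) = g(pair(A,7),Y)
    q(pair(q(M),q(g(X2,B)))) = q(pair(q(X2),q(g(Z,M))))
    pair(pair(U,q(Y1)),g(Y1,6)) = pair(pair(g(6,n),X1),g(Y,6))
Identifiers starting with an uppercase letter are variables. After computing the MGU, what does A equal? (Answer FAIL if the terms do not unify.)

pair(q(q(q(n))),q(5))

Decompose pair/2: pair(X,Z) = pair(n,g(b,b)),  pair(q(n),6) = pair(T,6).
Decompose pair/2: X = n,  Z = g(b,b).
Bind X := n; no other remaining equation mentions X.
Bind Z := g(b,b); substituting into the one remaining equation that mentions Z gives: q(pair(q(M),q(g(X2,B)))) = q(pair(q(X2),q(g(g(b,b),M)))).
Decompose pair/2: q(n) = T,  6 = 6.
Bind T := q(n); substituting into the one remaining equation that mentions T gives: g(pair(pair(q(X1),q(5)),7),q(n)) = g(pair(A,7),Y).
Delete trivial equation 6 = 6.
Decompose g/2: pair(pair(q(X1),q(5)),7) = pair(A,7),  q(n) = Y.
Decompose pair/2: pair(q(X1),q(5)) = A,  7 = 7.
Bind A := pair(q(X1),q(5)); no other remaining equation mentions A.
Delete trivial equation 7 = 7.
Bind Y := q(n); substituting into the one remaining equation that mentions Y gives: pair(pair(U,q(Y1)),g(Y1,6)) = pair(pair(g(6,n),X1),g(q(n),6)).
Decompose q/1: pair(q(M),q(g(X2,B))) = pair(q(X2),q(g(g(b,b),M))).
Decompose pair/2: q(M) = q(X2),  q(g(X2,B)) = q(g(g(b,b),M)).
Decompose q/1: M = X2.
Bind M := X2; substituting into the one remaining equation that mentions M gives: q(g(X2,B)) = q(g(g(b,b),X2)).
Decompose q/1: g(X2,B) = g(g(b,b),X2).
Decompose g/2: X2 = g(b,b),  B = X2.
Bind X2 := g(b,b); substituting into the one remaining equation that mentions X2 gives: B = g(b,b). Substituting into the earlier binding gives M := g(b,b).
Bind B := g(b,b); no other remaining equation mentions B.
Decompose pair/2: pair(U,q(Y1)) = pair(g(6,n),X1),  g(Y1,6) = g(q(n),6).
Decompose pair/2: U = g(6,n),  q(Y1) = X1.
Bind U := g(6,n); no other remaining equation mentions U.
Bind X1 := q(Y1); no other remaining equation mentions X1. Substituting into the earlier binding gives A := pair(q(q(Y1)),q(5)).
Decompose g/2: Y1 = q(n),  6 = 6.
Bind Y1 := q(n); no other remaining equation mentions Y1. Substituting into the earlier bindings gives A := pair(q(q(q(n))),q(5)), X1 := q(q(n)).
Delete trivial equation 6 = 6.
MGU = { X ↦ n, Z ↦ g(b,b), T ↦ q(n), A ↦ pair(q(q(q(n))),q(5)), Y ↦ q(n), M ↦ g(b,b), X2 ↦ g(b,b), B ↦ g(b,b), U ↦ g(6,n), X1 ↦ q(q(n)), Y1 ↦ q(n) }, so A ↦ pair(q(q(q(n))),q(5)).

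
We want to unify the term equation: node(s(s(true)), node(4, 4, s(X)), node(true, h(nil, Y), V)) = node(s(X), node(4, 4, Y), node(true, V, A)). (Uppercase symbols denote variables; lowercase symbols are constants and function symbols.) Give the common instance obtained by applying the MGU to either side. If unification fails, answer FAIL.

node(s(s(true)), node(4, 4, s(s(true))), node(true, h(nil, s(s(true))), h(nil, s(s(true)))))

Decompose node/3: s(s(true)) = s(X),  node(4, 4, s(X)) = node(4, 4, Y),  node(true, h(nil, Y), V) = node(true, V, A).
Decompose s/1: s(true) = X.
Bind X := s(true); substituting into the one remaining equation that mentions X gives: node(4, 4, s(s(true))) = node(4, 4, Y).
Decompose node/3: 4 = 4,  4 = 4,  s(s(true)) = Y.
Delete trivial equation 4 = 4.
Delete trivial equation 4 = 4.
Bind Y := s(s(true)); substituting into the remaining equation gives: node(true, h(nil, s(s(true))), V) = node(true, V, A).
Decompose node/3: true = true,  h(nil, s(s(true))) = V,  V = A.
Delete trivial equation true = true.
Bind V := h(nil, s(s(true))); substituting into the remaining equation gives: h(nil, s(s(true))) = A.
Bind A := h(nil, s(s(true))).
Applying the MGU to either side gives node(s(s(true)), node(4, 4, s(s(true))), node(true, h(nil, s(s(true))), h(nil, s(s(true))))).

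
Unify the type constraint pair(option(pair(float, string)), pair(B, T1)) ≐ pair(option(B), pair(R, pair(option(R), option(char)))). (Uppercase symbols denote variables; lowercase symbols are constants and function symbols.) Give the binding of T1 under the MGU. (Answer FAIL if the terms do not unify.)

pair(option(pair(float, string)), option(char))

Decompose pair/2: option(pair(float, string)) ≐ option(B),  pair(B, T1) ≐ pair(R, pair(option(R), option(char))).
Decompose option/1: pair(float, string) ≐ B.
Bind B := pair(float, string); substituting into the remaining equation gives: pair(pair(float, string), T1) ≐ pair(R, pair(option(R), option(char))).
Decompose pair/2: pair(float, string) ≐ R,  T1 ≐ pair(option(R), option(char)).
Bind R := pair(float, string); substituting into the remaining equation gives: T1 ≐ pair(option(pair(float, string)), option(char)).
Bind T1 := pair(option(pair(float, string)), option(char)).
MGU = { B ↦ pair(float, string), R ↦ pair(float, string), T1 ↦ pair(option(pair(float, string)), option(char)) }, so T1 ↦ pair(option(pair(float, string)), option(char)).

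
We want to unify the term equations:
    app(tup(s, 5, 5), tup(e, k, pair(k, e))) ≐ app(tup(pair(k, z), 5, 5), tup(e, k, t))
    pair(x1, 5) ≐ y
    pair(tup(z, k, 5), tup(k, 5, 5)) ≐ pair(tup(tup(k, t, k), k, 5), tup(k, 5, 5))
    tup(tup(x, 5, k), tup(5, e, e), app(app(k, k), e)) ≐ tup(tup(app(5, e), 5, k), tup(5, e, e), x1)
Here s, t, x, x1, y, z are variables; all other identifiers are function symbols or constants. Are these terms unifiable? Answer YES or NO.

Decompose app/2: tup(s, 5, 5) ≐ tup(pair(k, z), 5, 5),  tup(e, k, pair(k, e)) ≐ tup(e, k, t).
Decompose tup/3: s ≐ pair(k, z),  5 ≐ 5,  5 ≐ 5.
Bind s := pair(k, z); no other remaining equation mentions s.
Delete trivial equation 5 ≐ 5.
Delete trivial equation 5 ≐ 5.
Decompose tup/3: e ≐ e,  k ≐ k,  pair(k, e) ≐ t.
Delete trivial equation e ≐ e.
Delete trivial equation k ≐ k.
Bind t := pair(k, e); substituting into the one remaining equation that mentions t gives: pair(tup(z, k, 5), tup(k, 5, 5)) ≐ pair(tup(tup(k, pair(k, e), k), k, 5), tup(k, 5, 5)).
Bind y := pair(x1, 5); no other remaining equation mentions y.
Decompose pair/2: tup(z, k, 5) ≐ tup(tup(k, pair(k, e), k), k, 5),  tup(k, 5, 5) ≐ tup(k, 5, 5).
Decompose tup/3: z ≐ tup(k, pair(k, e), k),  k ≐ k,  5 ≐ 5.
Bind z := tup(k, pair(k, e), k); no other remaining equation mentions z. Substituting into the earlier binding gives s := pair(k, tup(k, pair(k, e), k)).
Delete trivial equation k ≐ k.
Delete trivial equation 5 ≐ 5.
Delete trivial equation tup(k, 5, 5) ≐ tup(k, 5, 5).
Decompose tup/3: tup(x, 5, k) ≐ tup(app(5, e), 5, k),  tup(5, e, e) ≐ tup(5, e, e),  app(app(k, k), e) ≐ x1.
Decompose tup/3: x ≐ app(5, e),  5 ≐ 5,  k ≐ k.
Bind x := app(5, e); no other remaining equation mentions x.
Delete trivial equation 5 ≐ 5.
Delete trivial equation k ≐ k.
Delete trivial equation tup(5, e, e) ≐ tup(5, e, e).
Bind x1 := app(app(k, k), e). Substituting into the earlier binding gives y := pair(app(app(k, k), e), 5).
No equations remain and no clash or occurs-check failure arose, so a unifier exists.

YES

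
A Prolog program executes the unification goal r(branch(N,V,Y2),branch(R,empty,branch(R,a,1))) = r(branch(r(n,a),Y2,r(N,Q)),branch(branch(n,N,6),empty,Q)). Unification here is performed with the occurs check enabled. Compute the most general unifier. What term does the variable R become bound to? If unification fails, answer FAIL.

branch(n,r(n,a),6)

Decompose r/2: branch(N,V,Y2) = branch(r(n,a),Y2,r(N,Q)),  branch(R,empty,branch(R,a,1)) = branch(branch(n,N,6),empty,Q).
Decompose branch/3: N = r(n,a),  V = Y2,  Y2 = r(N,Q).
Bind N := r(n,a); substituting into the 2 remaining equations that mention N gives: Y2 = r(r(n,a),Q),  branch(R,empty,branch(R,a,1)) = branch(branch(n,r(n,a),6),empty,Q).
Bind V := Y2; no other remaining equation mentions V.
Bind Y2 := r(r(n,a),Q); no other remaining equation mentions Y2. Substituting into the earlier binding gives V := r(r(n,a),Q).
Decompose branch/3: R = branch(n,r(n,a),6),  empty = empty,  branch(R,a,1) = Q.
Bind R := branch(n,r(n,a),6); substituting into the one remaining equation that mentions R gives: branch(branch(n,r(n,a),6),a,1) = Q.
Delete trivial equation empty = empty.
Bind Q := branch(branch(n,r(n,a),6),a,1). Substituting into the earlier bindings gives V := r(r(n,a),branch(branch(n,r(n,a),6),a,1)), Y2 := r(r(n,a),branch(branch(n,r(n,a),6),a,1)).
MGU = { N ↦ r(n,a), V ↦ r(r(n,a),branch(branch(n,r(n,a),6),a,1)), Y2 ↦ r(r(n,a),branch(branch(n,r(n,a),6),a,1)), R ↦ branch(n,r(n,a),6), Q ↦ branch(branch(n,r(n,a),6),a,1) }, so R ↦ branch(n,r(n,a),6).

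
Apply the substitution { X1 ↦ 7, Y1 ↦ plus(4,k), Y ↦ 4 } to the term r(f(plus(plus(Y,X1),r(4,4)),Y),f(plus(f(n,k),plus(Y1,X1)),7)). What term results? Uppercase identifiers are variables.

Replace each occurrence of X1 with 7.
Replace each occurrence of Y1 with plus(4,k).
Replace each occurrence of Y with 4.
Result: r(f(plus(plus(4,7),r(4,4)),4),f(plus(f(n,k),plus(plus(4,k),7)),7)).

r(f(plus(plus(4,7),r(4,4)),4),f(plus(f(n,k),plus(plus(4,k),7)),7))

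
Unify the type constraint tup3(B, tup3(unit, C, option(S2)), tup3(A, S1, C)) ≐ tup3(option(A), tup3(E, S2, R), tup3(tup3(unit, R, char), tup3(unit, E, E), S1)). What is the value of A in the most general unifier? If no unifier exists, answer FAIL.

tup3(unit, option(tup3(unit, unit, unit)), char)

Decompose tup3/3: B ≐ option(A),  tup3(unit, C, option(S2)) ≐ tup3(E, S2, R),  tup3(A, S1, C) ≐ tup3(tup3(unit, R, char), tup3(unit, E, E), S1).
Bind B := option(A); no other remaining equation mentions B.
Decompose tup3/3: unit ≐ E,  C ≐ S2,  option(S2) ≐ R.
Bind E := unit; substituting into the one remaining equation that mentions E gives: tup3(A, S1, C) ≐ tup3(tup3(unit, R, char), tup3(unit, unit, unit), S1).
Bind C := S2; substituting into the one remaining equation that mentions C gives: tup3(A, S1, S2) ≐ tup3(tup3(unit, R, char), tup3(unit, unit, unit), S1).
Bind R := option(S2); substituting into the remaining equation gives: tup3(A, S1, S2) ≐ tup3(tup3(unit, option(S2), char), tup3(unit, unit, unit), S1).
Decompose tup3/3: A ≐ tup3(unit, option(S2), char),  S1 ≐ tup3(unit, unit, unit),  S2 ≐ S1.
Bind A := tup3(unit, option(S2), char); no other remaining equation mentions A. Substituting into the earlier binding gives B := option(tup3(unit, option(S2), char)).
Bind S1 := tup3(unit, unit, unit); substituting into the remaining equation gives: S2 ≐ tup3(unit, unit, unit).
Bind S2 := tup3(unit, unit, unit). Substituting into the earlier bindings gives B := option(tup3(unit, option(tup3(unit, unit, unit)), char)), C := tup3(unit, unit, unit), R := option(tup3(unit, unit, unit)), A := tup3(unit, option(tup3(unit, unit, unit)), char).
MGU = { B ↦ option(tup3(unit, option(tup3(unit, unit, unit)), char)), E ↦ unit, C ↦ tup3(unit, unit, unit), R ↦ option(tup3(unit, unit, unit)), A ↦ tup3(unit, option(tup3(unit, unit, unit)), char), S1 ↦ tup3(unit, unit, unit), S2 ↦ tup3(unit, unit, unit) }, so A ↦ tup3(unit, option(tup3(unit, unit, unit)), char).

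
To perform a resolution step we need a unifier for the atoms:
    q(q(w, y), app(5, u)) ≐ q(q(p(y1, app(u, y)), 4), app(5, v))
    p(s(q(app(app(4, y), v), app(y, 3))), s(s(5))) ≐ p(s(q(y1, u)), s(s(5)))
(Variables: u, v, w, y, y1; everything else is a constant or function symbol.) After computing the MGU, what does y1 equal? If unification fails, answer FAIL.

app(app(4, 4), app(4, 3))

Decompose q/2: q(w, y) ≐ q(p(y1, app(u, y)), 4),  app(5, u) ≐ app(5, v).
Decompose q/2: w ≐ p(y1, app(u, y)),  y ≐ 4.
Bind w := p(y1, app(u, y)); no other remaining equation mentions w.
Bind y := 4; substituting into the one remaining equation that mentions y gives: p(s(q(app(app(4, 4), v), app(4, 3))), s(s(5))) ≐ p(s(q(y1, u)), s(s(5))). Substituting into the earlier binding gives w := p(y1, app(u, 4)).
Decompose app/2: 5 ≐ 5,  u ≐ v.
Delete trivial equation 5 ≐ 5.
Bind u := v; substituting into the remaining equation gives: p(s(q(app(app(4, 4), v), app(4, 3))), s(s(5))) ≐ p(s(q(y1, v)), s(s(5))). Substituting into the earlier binding gives w := p(y1, app(v, 4)).
Decompose p/2: s(q(app(app(4, 4), v), app(4, 3))) ≐ s(q(y1, v)),  s(s(5)) ≐ s(s(5)).
Decompose s/1: q(app(app(4, 4), v), app(4, 3)) ≐ q(y1, v).
Decompose q/2: app(app(4, 4), v) ≐ y1,  app(4, 3) ≐ v.
Bind y1 := app(app(4, 4), v); no other remaining equation mentions y1. Substituting into the earlier binding gives w := p(app(app(4, 4), v), app(v, 4)).
Bind v := app(4, 3); no other remaining equation mentions v. Substituting into the earlier bindings gives w := p(app(app(4, 4), app(4, 3)), app(app(4, 3), 4)), u := app(4, 3), y1 := app(app(4, 4), app(4, 3)).
Delete trivial equation s(s(5)) ≐ s(s(5)).
MGU = { w ↦ p(app(app(4, 4), app(4, 3)), app(app(4, 3), 4)), y ↦ 4, u ↦ app(4, 3), y1 ↦ app(app(4, 4), app(4, 3)), v ↦ app(4, 3) }, so y1 ↦ app(app(4, 4), app(4, 3)).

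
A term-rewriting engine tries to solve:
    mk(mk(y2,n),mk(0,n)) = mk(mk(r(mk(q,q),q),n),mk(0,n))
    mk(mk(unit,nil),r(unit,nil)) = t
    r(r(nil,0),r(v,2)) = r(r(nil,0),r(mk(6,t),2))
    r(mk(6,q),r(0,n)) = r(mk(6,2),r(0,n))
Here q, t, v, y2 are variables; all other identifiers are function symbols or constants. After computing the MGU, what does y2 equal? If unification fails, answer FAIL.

r(mk(2,2),2)

Decompose mk/2: mk(y2,n) = mk(r(mk(q,q),q),n),  mk(0,n) = mk(0,n).
Decompose mk/2: y2 = r(mk(q,q),q),  n = n.
Bind y2 := r(mk(q,q),q); no other remaining equation mentions y2.
Delete trivial equation n = n.
Delete trivial equation mk(0,n) = mk(0,n).
Bind t := mk(mk(unit,nil),r(unit,nil)); substituting into the one remaining equation that mentions t gives: r(r(nil,0),r(v,2)) = r(r(nil,0),r(mk(6,mk(mk(unit,nil),r(unit,nil))),2)).
Decompose r/2: r(nil,0) = r(nil,0),  r(v,2) = r(mk(6,mk(mk(unit,nil),r(unit,nil))),2).
Delete trivial equation r(nil,0) = r(nil,0).
Decompose r/2: v = mk(6,mk(mk(unit,nil),r(unit,nil))),  2 = 2.
Bind v := mk(6,mk(mk(unit,nil),r(unit,nil))); no other remaining equation mentions v.
Delete trivial equation 2 = 2.
Decompose r/2: mk(6,q) = mk(6,2),  r(0,n) = r(0,n).
Decompose mk/2: 6 = 6,  q = 2.
Delete trivial equation 6 = 6.
Bind q := 2; no other remaining equation mentions q. Substituting into the earlier binding gives y2 := r(mk(2,2),2).
Delete trivial equation r(0,n) = r(0,n).
MGU = { y2 ↦ r(mk(2,2),2), t ↦ mk(mk(unit,nil),r(unit,nil)), v ↦ mk(6,mk(mk(unit,nil),r(unit,nil))), q ↦ 2 }, so y2 ↦ r(mk(2,2),2).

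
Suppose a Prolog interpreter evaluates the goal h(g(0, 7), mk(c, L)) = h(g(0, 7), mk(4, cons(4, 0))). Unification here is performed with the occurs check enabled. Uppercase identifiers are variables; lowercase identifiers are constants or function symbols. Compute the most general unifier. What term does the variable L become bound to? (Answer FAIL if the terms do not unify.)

FAIL

Decompose h/2: g(0, 7) = g(0, 7),  mk(c, L) = mk(4, cons(4, 0)).
Delete trivial equation g(0, 7) = g(0, 7).
Decompose mk/2: c = 4,  L = cons(4, 0).
Clash: constants c and 4 differ; no unifier exists.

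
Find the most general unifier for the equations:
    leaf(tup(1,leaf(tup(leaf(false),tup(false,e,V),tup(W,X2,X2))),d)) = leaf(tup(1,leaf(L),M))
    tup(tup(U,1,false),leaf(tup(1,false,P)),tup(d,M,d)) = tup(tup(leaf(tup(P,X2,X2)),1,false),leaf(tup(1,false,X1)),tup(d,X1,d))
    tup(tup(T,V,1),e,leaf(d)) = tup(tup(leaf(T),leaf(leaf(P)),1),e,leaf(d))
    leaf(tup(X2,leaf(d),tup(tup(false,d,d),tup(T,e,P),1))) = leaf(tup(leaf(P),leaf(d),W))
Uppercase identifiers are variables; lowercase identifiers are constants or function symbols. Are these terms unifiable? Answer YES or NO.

NO

Decompose leaf/1: tup(1,leaf(tup(leaf(false),tup(false,e,V),tup(W,X2,X2))),d) = tup(1,leaf(L),M).
Decompose tup/3: 1 = 1,  leaf(tup(leaf(false),tup(false,e,V),tup(W,X2,X2))) = leaf(L),  d = M.
Delete trivial equation 1 = 1.
Decompose leaf/1: tup(leaf(false),tup(false,e,V),tup(W,X2,X2)) = L.
Bind L := tup(leaf(false),tup(false,e,V),tup(W,X2,X2)); no other remaining equation mentions L.
Bind M := d; substituting into the one remaining equation that mentions M gives: tup(tup(U,1,false),leaf(tup(1,false,P)),tup(d,d,d)) = tup(tup(leaf(tup(P,X2,X2)),1,false),leaf(tup(1,false,X1)),tup(d,X1,d)).
Decompose tup/3: tup(U,1,false) = tup(leaf(tup(P,X2,X2)),1,false),  leaf(tup(1,false,P)) = leaf(tup(1,false,X1)),  tup(d,d,d) = tup(d,X1,d).
Decompose tup/3: U = leaf(tup(P,X2,X2)),  1 = 1,  false = false.
Bind U := leaf(tup(P,X2,X2)); no other remaining equation mentions U.
Delete trivial equation 1 = 1.
Delete trivial equation false = false.
Decompose leaf/1: tup(1,false,P) = tup(1,false,X1).
Decompose tup/3: 1 = 1,  false = false,  P = X1.
Delete trivial equation 1 = 1.
Delete trivial equation false = false.
Bind P := X1; substituting into the 2 remaining equations that mention P gives: tup(tup(T,V,1),e,leaf(d)) = tup(tup(leaf(T),leaf(leaf(X1)),1),e,leaf(d)),  leaf(tup(X2,leaf(d),tup(tup(false,d,d),tup(T,e,X1),1))) = leaf(tup(leaf(X1),leaf(d),W)). Substituting into the earlier binding gives U := leaf(tup(X1,X2,X2)).
Decompose tup/3: d = d,  d = X1,  d = d.
Delete trivial equation d = d.
Bind X1 := d; substituting into the 2 remaining equations that mention X1 gives: tup(tup(T,V,1),e,leaf(d)) = tup(tup(leaf(T),leaf(leaf(d)),1),e,leaf(d)),  leaf(tup(X2,leaf(d),tup(tup(false,d,d),tup(T,e,d),1))) = leaf(tup(leaf(d),leaf(d),W)). Substituting into the earlier bindings gives U := leaf(tup(d,X2,X2)), P := d.
Delete trivial equation d = d.
Decompose tup/3: tup(T,V,1) = tup(leaf(T),leaf(leaf(d)),1),  e = e,  leaf(d) = leaf(d).
Decompose tup/3: T = leaf(T),  V = leaf(leaf(d)),  1 = 1.
Occurs check fails: T occurs in leaf(T); the equation T = leaf(T) has no finite solution.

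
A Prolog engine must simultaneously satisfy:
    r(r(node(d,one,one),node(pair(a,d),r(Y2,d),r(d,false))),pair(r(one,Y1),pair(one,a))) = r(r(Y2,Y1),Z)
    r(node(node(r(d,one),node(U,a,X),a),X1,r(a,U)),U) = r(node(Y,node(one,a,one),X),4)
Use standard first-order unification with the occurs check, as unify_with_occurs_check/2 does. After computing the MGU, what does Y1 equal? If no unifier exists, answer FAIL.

node(pair(a,d),r(node(d,one,one),d),r(d,false))

Decompose r/2: r(node(d,one,one),node(pair(a,d),r(Y2,d),r(d,false))) = r(Y2,Y1),  pair(r(one,Y1),pair(one,a)) = Z.
Decompose r/2: node(d,one,one) = Y2,  node(pair(a,d),r(Y2,d),r(d,false)) = Y1.
Bind Y2 := node(d,one,one); substituting into the one remaining equation that mentions Y2 gives: node(pair(a,d),r(node(d,one,one),d),r(d,false)) = Y1.
Bind Y1 := node(pair(a,d),r(node(d,one,one),d),r(d,false)); substituting into the one remaining equation that mentions Y1 gives: pair(r(one,node(pair(a,d),r(node(d,one,one),d),r(d,false))),pair(one,a)) = Z.
Bind Z := pair(r(one,node(pair(a,d),r(node(d,one,one),d),r(d,false))),pair(one,a)); no other remaining equation mentions Z.
Decompose r/2: node(node(r(d,one),node(U,a,X),a),X1,r(a,U)) = node(Y,node(one,a,one),X),  U = 4.
Decompose node/3: node(r(d,one),node(U,a,X),a) = Y,  X1 = node(one,a,one),  r(a,U) = X.
Bind Y := node(r(d,one),node(U,a,X),a); no other remaining equation mentions Y.
Bind X1 := node(one,a,one); no other remaining equation mentions X1.
Bind X := r(a,U); no other remaining equation mentions X. Substituting into the earlier binding gives Y := node(r(d,one),node(U,a,r(a,U)),a).
Bind U := 4. Substituting into the earlier bindings gives Y := node(r(d,one),node(4,a,r(a,4)),a), X := r(a,4).
MGU = { Y2 -> node(d,one,one), Y1 -> node(pair(a,d),r(node(d,one,one),d),r(d,false)), Z -> pair(r(one,node(pair(a,d),r(node(d,one,one),d),r(d,false))),pair(one,a)), Y -> node(r(d,one),node(4,a,r(a,4)),a), X1 -> node(one,a,one), X -> r(a,4), U -> 4 }, so Y1 -> node(pair(a,d),r(node(d,one,one),d),r(d,false)).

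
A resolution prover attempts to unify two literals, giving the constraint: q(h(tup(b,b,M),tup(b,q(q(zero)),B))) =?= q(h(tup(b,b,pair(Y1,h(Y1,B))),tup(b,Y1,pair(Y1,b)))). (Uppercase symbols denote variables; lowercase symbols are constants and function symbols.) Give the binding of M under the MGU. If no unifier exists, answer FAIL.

Decompose q/1: h(tup(b,b,M),tup(b,q(q(zero)),B)) =?= h(tup(b,b,pair(Y1,h(Y1,B))),tup(b,Y1,pair(Y1,b))).
Decompose h/2: tup(b,b,M) =?= tup(b,b,pair(Y1,h(Y1,B))),  tup(b,q(q(zero)),B) =?= tup(b,Y1,pair(Y1,b)).
Decompose tup/3: b =?= b,  b =?= b,  M =?= pair(Y1,h(Y1,B)).
Delete trivial equation b =?= b.
Delete trivial equation b =?= b.
Bind M := pair(Y1,h(Y1,B)); no other remaining equation mentions M.
Decompose tup/3: b =?= b,  q(q(zero)) =?= Y1,  B =?= pair(Y1,b).
Delete trivial equation b =?= b.
Bind Y1 := q(q(zero)); substituting into the remaining equation gives: B =?= pair(q(q(zero)),b). Substituting into the earlier binding gives M := pair(q(q(zero)),h(q(q(zero)),B)).
Bind B := pair(q(q(zero)),b). Substituting into the earlier binding gives M := pair(q(q(zero)),h(q(q(zero)),pair(q(q(zero)),b))).
MGU = { M -> pair(q(q(zero)),h(q(q(zero)),pair(q(q(zero)),b))), Y1 -> q(q(zero)), B -> pair(q(q(zero)),b) }, so M -> pair(q(q(zero)),h(q(q(zero)),pair(q(q(zero)),b))).

pair(q(q(zero)),h(q(q(zero)),pair(q(q(zero)),b)))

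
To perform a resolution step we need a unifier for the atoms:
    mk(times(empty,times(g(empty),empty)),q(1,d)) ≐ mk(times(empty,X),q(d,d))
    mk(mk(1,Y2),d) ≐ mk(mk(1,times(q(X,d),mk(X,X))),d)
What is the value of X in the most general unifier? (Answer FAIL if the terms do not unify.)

Decompose mk/2: times(empty,times(g(empty),empty)) ≐ times(empty,X),  q(1,d) ≐ q(d,d).
Decompose times/2: empty ≐ empty,  times(g(empty),empty) ≐ X.
Delete trivial equation empty ≐ empty.
Bind X := times(g(empty),empty); substituting into the one remaining equation that mentions X gives: mk(mk(1,Y2),d) ≐ mk(mk(1,times(q(times(g(empty),empty),d),mk(times(g(empty),empty),times(g(empty),empty)))),d).
Decompose q/2: 1 ≐ d,  d ≐ d.
Clash: constants 1 and d differ; no unifier exists.

FAIL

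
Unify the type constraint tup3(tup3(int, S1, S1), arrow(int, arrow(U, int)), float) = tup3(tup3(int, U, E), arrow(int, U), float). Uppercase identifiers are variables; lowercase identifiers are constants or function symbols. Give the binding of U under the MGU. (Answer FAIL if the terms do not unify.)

Decompose tup3/3: tup3(int, S1, S1) = tup3(int, U, E),  arrow(int, arrow(U, int)) = arrow(int, U),  float = float.
Decompose tup3/3: int = int,  S1 = U,  S1 = E.
Delete trivial equation int = int.
Bind S1 := U; substituting into the one remaining equation that mentions S1 gives: U = E.
Bind U := E; substituting into the one remaining equation that mentions U gives: arrow(int, arrow(E, int)) = arrow(int, E). Substituting into the earlier binding gives S1 := E.
Decompose arrow/2: int = int,  arrow(E, int) = E.
Delete trivial equation int = int.
Occurs check fails: E occurs in arrow(E, int); the equation E = arrow(E, int) has no finite solution.

FAIL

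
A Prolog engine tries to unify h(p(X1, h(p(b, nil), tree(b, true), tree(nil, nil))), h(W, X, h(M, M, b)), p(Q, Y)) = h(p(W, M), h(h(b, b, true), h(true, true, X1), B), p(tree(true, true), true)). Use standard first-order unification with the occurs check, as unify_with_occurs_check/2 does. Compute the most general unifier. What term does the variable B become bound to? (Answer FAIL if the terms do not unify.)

h(h(p(b, nil), tree(b, true), tree(nil, nil)), h(p(b, nil), tree(b, true), tree(nil, nil)), b)

Decompose h/3: p(X1, h(p(b, nil), tree(b, true), tree(nil, nil))) = p(W, M),  h(W, X, h(M, M, b)) = h(h(b, b, true), h(true, true, X1), B),  p(Q, Y) = p(tree(true, true), true).
Decompose p/2: X1 = W,  h(p(b, nil), tree(b, true), tree(nil, nil)) = M.
Bind X1 := W; substituting into the one remaining equation that mentions X1 gives: h(W, X, h(M, M, b)) = h(h(b, b, true), h(true, true, W), B).
Bind M := h(p(b, nil), tree(b, true), tree(nil, nil)); substituting into the one remaining equation that mentions M gives: h(W, X, h(h(p(b, nil), tree(b, true), tree(nil, nil)), h(p(b, nil), tree(b, true), tree(nil, nil)), b)) = h(h(b, b, true), h(true, true, W), B).
Decompose h/3: W = h(b, b, true),  X = h(true, true, W),  h(h(p(b, nil), tree(b, true), tree(nil, nil)), h(p(b, nil), tree(b, true), tree(nil, nil)), b) = B.
Bind W := h(b, b, true); substituting into the one remaining equation that mentions W gives: X = h(true, true, h(b, b, true)). Substituting into the earlier binding gives X1 := h(b, b, true).
Bind X := h(true, true, h(b, b, true)); no other remaining equation mentions X.
Bind B := h(h(p(b, nil), tree(b, true), tree(nil, nil)), h(p(b, nil), tree(b, true), tree(nil, nil)), b); no other remaining equation mentions B.
Decompose p/2: Q = tree(true, true),  Y = true.
Bind Q := tree(true, true); no other remaining equation mentions Q.
Bind Y := true.
MGU = { X1 = h(b, b, true), M = h(p(b, nil), tree(b, true), tree(nil, nil)), W = h(b, b, true), X = h(true, true, h(b, b, true)), B = h(h(p(b, nil), tree(b, true), tree(nil, nil)), h(p(b, nil), tree(b, true), tree(nil, nil)), b), Q = tree(true, true), Y = true }, so B = h(h(p(b, nil), tree(b, true), tree(nil, nil)), h(p(b, nil), tree(b, true), tree(nil, nil)), b).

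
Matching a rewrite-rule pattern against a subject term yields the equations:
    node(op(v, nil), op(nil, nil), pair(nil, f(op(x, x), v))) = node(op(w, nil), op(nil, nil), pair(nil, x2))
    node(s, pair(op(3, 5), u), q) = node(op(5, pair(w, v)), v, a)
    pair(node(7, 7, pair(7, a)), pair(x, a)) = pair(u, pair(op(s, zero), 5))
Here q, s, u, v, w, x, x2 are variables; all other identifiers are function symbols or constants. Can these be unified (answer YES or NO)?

NO

Decompose node/3: op(v, nil) = op(w, nil),  op(nil, nil) = op(nil, nil),  pair(nil, f(op(x, x), v)) = pair(nil, x2).
Decompose op/2: v = w,  nil = nil.
Bind v := w; substituting into the 2 remaining equations that mention v gives: pair(nil, f(op(x, x), w)) = pair(nil, x2),  node(s, pair(op(3, 5), u), q) = node(op(5, pair(w, w)), w, a).
Delete trivial equation nil = nil.
Delete trivial equation op(nil, nil) = op(nil, nil).
Decompose pair/2: nil = nil,  f(op(x, x), w) = x2.
Delete trivial equation nil = nil.
Bind x2 := f(op(x, x), w); no other remaining equation mentions x2.
Decompose node/3: s = op(5, pair(w, w)),  pair(op(3, 5), u) = w,  q = a.
Bind s := op(5, pair(w, w)); substituting into the one remaining equation that mentions s gives: pair(node(7, 7, pair(7, a)), pair(x, a)) = pair(u, pair(op(op(5, pair(w, w)), zero), 5)).
Bind w := pair(op(3, 5), u); substituting into the one remaining equation that mentions w gives: pair(node(7, 7, pair(7, a)), pair(x, a)) = pair(u, pair(op(op(5, pair(pair(op(3, 5), u), pair(op(3, 5), u))), zero), 5)). Substituting into the earlier bindings gives v := pair(op(3, 5), u), x2 := f(op(x, x), pair(op(3, 5), u)), s := op(5, pair(pair(op(3, 5), u), pair(op(3, 5), u))).
Bind q := a; no other remaining equation mentions q.
Decompose pair/2: node(7, 7, pair(7, a)) = u,  pair(x, a) = pair(op(op(5, pair(pair(op(3, 5), u), pair(op(3, 5), u))), zero), 5).
Bind u := node(7, 7, pair(7, a)); substituting into the remaining equation gives: pair(x, a) = pair(op(op(5, pair(pair(op(3, 5), node(7, 7, pair(7, a))), pair(op(3, 5), node(7, 7, pair(7, a))))), zero), 5). Substituting into the earlier bindings gives v := pair(op(3, 5), node(7, 7, pair(7, a))), x2 := f(op(x, x), pair(op(3, 5), node(7, 7, pair(7, a)))), s := op(5, pair(pair(op(3, 5), node(7, 7, pair(7, a))), pair(op(3, 5), node(7, 7, pair(7, a))))), w := pair(op(3, 5), node(7, 7, pair(7, a))).
Decompose pair/2: x = op(op(5, pair(pair(op(3, 5), node(7, 7, pair(7, a))), pair(op(3, 5), node(7, 7, pair(7, a))))), zero),  a = 5.
Bind x := op(op(5, pair(pair(op(3, 5), node(7, 7, pair(7, a))), pair(op(3, 5), node(7, 7, pair(7, a))))), zero); no other remaining equation mentions x. Substituting into the earlier binding gives x2 := f(op(op(op(5, pair(pair(op(3, 5), node(7, 7, pair(7, a))), pair(op(3, 5), node(7, 7, pair(7, a))))), zero), op(op(5, pair(pair(op(3, 5), node(7, 7, pair(7, a))), pair(op(3, 5), node(7, 7, pair(7, a))))), zero)), pair(op(3, 5), node(7, 7, pair(7, a)))).
Clash: constants a and 5 differ; no unifier exists.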